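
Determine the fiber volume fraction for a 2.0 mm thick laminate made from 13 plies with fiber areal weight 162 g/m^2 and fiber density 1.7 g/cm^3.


Vf = n * FAW / (rho_f * h * 1000) = 13 * 162 / (1.7 * 2.0 * 1000) = 0.6194

0.6194


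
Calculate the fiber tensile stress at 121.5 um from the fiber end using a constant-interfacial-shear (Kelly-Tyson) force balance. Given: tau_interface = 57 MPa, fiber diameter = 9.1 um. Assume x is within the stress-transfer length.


Force balance: sigma_f * (pi*d^2/4) = tau * (pi*d) * x  ->  sigma_f = 4 * tau * x / d
sigma_f = 4 * 57 * 121.5 / 9.1 = 3044.2 MPa

3044.2 MPa


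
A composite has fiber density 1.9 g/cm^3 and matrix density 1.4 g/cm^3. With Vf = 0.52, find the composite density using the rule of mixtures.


rho_c = rho_f*Vf + rho_m*(1-Vf) = 1.9*0.52 + 1.4*0.48 = 1.66 g/cm^3

1.66 g/cm^3


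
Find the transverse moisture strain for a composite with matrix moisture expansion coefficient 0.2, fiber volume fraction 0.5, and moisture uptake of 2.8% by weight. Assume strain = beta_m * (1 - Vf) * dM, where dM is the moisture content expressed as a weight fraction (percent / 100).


dM = 2.8/100 = 0.028
strain = beta_m * (1-Vf) * dM = 0.2 * 0.5 * 0.028 = 0.0028

0.0028


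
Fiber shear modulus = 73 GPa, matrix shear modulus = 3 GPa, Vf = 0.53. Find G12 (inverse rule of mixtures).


1/G12 = Vf/Gf + (1-Vf)/Gm = 0.53/73 + 0.47/3
G12 = 6.1 GPa

6.1 GPa


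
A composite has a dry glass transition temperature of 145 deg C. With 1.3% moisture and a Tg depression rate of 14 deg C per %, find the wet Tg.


Tg_wet = Tg_dry - k*moisture = 145 - 14*1.3 = 126.8 deg C

126.8 deg C


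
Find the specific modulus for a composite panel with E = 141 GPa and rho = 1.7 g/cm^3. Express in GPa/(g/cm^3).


Specific stiffness = E/rho = 141/1.7 = 82.9 GPa/(g/cm^3)

82.9 GPa/(g/cm^3)


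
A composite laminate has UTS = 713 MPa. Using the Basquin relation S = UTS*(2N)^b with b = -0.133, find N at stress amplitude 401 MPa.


N = 0.5 * (S/UTS)^(1/b) = 0.5 * (401/713)^(1/-0.133) = 37.8667 cycles

37.8667 cycles


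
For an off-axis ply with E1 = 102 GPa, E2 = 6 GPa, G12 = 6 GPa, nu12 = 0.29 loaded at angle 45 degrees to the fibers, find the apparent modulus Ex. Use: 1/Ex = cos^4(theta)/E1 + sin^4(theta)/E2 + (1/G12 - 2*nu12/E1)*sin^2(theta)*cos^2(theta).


cos^4(45) = 0.25, sin^4(45) = 0.25, sin^2(45)*cos^2(45) = 0.25
1/G12 - 2*nu12/E1 = 1/6 - 2*0.29/102 = 0.16098 GPa^-1
1/Ex = 0.25/102 + 0.25/6 + 0.16098*0.25 = 0.0843627 GPa^-1
Ex = 11.85 GPa

11.85 GPa


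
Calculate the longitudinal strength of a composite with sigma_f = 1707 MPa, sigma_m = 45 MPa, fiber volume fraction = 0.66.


sigma_1 = sigma_f*Vf + sigma_m*(1-Vf) = 1707*0.66 + 45*0.34 = 1141.9 MPa

1141.9 MPa


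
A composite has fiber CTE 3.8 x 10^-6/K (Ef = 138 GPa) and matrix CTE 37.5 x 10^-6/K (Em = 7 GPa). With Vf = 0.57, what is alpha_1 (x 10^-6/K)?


E1 = Ef*Vf + Em*(1-Vf) = 81.67
alpha_1 = (alpha_f*Ef*Vf + alpha_m*Em*(1-Vf))/E1 = 5.04 x 10^-6/K

5.04 x 10^-6/K


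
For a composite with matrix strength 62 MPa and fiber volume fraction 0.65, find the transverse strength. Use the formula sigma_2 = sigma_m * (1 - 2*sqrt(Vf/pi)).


factor = 1 - 2*sqrt(0.65/pi) = 0.0903
sigma_2 = 62 * 0.0903 = 5.6 MPa

5.6 MPa


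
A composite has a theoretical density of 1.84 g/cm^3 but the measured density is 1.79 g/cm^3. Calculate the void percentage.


Void% = (rho_theo - rho_actual)/rho_theo * 100 = (1.84 - 1.79)/1.84 * 100 = 2.72%

2.72%


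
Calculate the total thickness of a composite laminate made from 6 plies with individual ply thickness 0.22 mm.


h = n * t_ply = 6 * 0.22 = 1.32 mm

1.32 mm


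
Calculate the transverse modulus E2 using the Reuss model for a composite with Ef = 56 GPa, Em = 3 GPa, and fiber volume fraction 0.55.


1/E2 = Vf/Ef + (1-Vf)/Em = 0.55/56 + 0.45/3
E2 = 6.26 GPa

6.26 GPa


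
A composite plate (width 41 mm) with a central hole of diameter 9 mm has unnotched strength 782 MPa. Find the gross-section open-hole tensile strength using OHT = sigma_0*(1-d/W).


OHT = sigma_0*(1-d/W) = 782*(1-9/41) = 610.3 MPa

610.3 MPa


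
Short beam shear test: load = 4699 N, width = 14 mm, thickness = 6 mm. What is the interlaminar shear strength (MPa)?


ILSS = 3F/(4bh) = 3*4699/(4*14*6) = 41.96 MPa

41.96 MPa


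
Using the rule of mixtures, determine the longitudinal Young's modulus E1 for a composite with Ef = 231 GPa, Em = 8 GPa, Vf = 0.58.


E1 = Ef*Vf + Em*(1-Vf) = 231*0.58 + 8*0.42 = 137.34 GPa

137.34 GPa


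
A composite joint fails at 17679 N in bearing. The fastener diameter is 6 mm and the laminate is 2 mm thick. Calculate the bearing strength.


sigma_br = F/(d*h) = 17679/(6*2) = 1473.3 MPa

1473.3 MPa


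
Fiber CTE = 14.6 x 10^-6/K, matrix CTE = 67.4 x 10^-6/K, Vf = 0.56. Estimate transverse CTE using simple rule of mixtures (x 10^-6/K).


alpha_2 = alpha_f*Vf + alpha_m*(1-Vf) = 14.6*0.56 + 67.4*0.44 = 37.8 x 10^-6/K

37.8 x 10^-6/K


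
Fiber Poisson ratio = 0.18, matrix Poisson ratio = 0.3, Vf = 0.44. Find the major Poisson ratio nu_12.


nu_12 = nu_f*Vf + nu_m*(1-Vf) = 0.18*0.44 + 0.3*0.56 = 0.2472

0.2472


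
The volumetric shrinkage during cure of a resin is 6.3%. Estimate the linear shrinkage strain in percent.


Linear shrinkage ≈ vol_shrink/3 = 6.3/3 = 2.1%

2.1%


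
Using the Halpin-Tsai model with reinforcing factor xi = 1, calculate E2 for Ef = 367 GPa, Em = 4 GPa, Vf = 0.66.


eta = (Ef/Em - 1)/(Ef/Em + xi) = (91.75 - 1)/(91.75 + 1) = 0.9784
E2 = Em*(1+xi*eta*Vf)/(1-eta*Vf) = 18.58 GPa

18.58 GPa


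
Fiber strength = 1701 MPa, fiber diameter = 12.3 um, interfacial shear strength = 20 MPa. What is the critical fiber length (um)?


Lc = sigma_f * d / (2 * tau_i) = 1701 * 12.3 / (2 * 20) = 523.1 um

523.1 um


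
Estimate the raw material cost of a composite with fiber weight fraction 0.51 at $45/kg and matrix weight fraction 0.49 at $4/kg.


Cost = cost_f*Wf + cost_m*Wm = 45*0.51 + 4*0.49 = $24.91/kg

$24.91/kg


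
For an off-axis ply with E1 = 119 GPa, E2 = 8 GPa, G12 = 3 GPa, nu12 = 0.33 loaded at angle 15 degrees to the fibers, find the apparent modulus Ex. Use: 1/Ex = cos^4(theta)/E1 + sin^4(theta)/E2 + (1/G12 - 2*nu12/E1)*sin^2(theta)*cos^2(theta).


cos^4(15) = 0.870513, sin^4(15) = 0.004487, sin^2(15)*cos^2(15) = 0.0625
1/G12 - 2*nu12/E1 = 1/3 - 2*0.33/119 = 0.327787 GPa^-1
1/Ex = 0.870513/119 + 0.004487/8 + 0.327787*0.0625 = 0.0283628 GPa^-1
Ex = 35.26 GPa

35.26 GPa


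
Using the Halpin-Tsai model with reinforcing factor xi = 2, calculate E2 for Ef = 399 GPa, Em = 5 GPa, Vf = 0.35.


eta = (Ef/Em - 1)/(Ef/Em + xi) = (79.8 - 1)/(79.8 + 2) = 0.9633
E2 = Em*(1+xi*eta*Vf)/(1-eta*Vf) = 12.63 GPa

12.63 GPa


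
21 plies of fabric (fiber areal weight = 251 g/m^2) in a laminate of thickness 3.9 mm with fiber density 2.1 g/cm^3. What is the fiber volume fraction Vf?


Vf = n * FAW / (rho_f * h * 1000) = 21 * 251 / (2.1 * 3.9 * 1000) = 0.6436

0.6436


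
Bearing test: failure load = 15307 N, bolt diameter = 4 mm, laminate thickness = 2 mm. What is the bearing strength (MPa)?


sigma_br = F/(d*h) = 15307/(4*2) = 1913.4 MPa

1913.4 MPa


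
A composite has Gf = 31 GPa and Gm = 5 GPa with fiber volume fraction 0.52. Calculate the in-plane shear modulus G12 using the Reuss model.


1/G12 = Vf/Gf + (1-Vf)/Gm = 0.52/31 + 0.48/5
G12 = 8.87 GPa

8.87 GPa


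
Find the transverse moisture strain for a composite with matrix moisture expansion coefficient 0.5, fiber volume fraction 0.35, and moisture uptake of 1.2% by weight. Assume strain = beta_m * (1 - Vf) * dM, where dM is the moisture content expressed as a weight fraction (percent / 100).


dM = 1.2/100 = 0.012
strain = beta_m * (1-Vf) * dM = 0.5 * 0.65 * 0.012 = 0.0039

0.0039


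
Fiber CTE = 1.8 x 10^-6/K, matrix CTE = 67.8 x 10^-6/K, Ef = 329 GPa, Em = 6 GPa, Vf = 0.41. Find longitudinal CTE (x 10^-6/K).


E1 = Ef*Vf + Em*(1-Vf) = 138.43
alpha_1 = (alpha_f*Ef*Vf + alpha_m*Em*(1-Vf))/E1 = 3.49 x 10^-6/K

3.49 x 10^-6/K


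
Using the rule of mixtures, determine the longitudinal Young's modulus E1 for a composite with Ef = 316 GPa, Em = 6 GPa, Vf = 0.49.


E1 = Ef*Vf + Em*(1-Vf) = 316*0.49 + 6*0.51 = 157.9 GPa

157.9 GPa


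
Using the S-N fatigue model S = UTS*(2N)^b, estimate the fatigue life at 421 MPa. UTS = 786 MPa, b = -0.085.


N = 0.5 * (S/UTS)^(1/b) = 0.5 * (421/786)^(1/-0.085) = 774.2080 cycles

774.2080 cycles


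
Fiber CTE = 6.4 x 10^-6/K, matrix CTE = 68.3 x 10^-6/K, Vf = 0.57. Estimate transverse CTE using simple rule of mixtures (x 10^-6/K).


alpha_2 = alpha_f*Vf + alpha_m*(1-Vf) = 6.4*0.57 + 68.3*0.43 = 33.0 x 10^-6/K

33.0 x 10^-6/K


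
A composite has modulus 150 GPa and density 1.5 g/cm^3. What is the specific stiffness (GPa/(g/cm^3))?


Specific stiffness = E/rho = 150/1.5 = 100.0 GPa/(g/cm^3)

100.0 GPa/(g/cm^3)


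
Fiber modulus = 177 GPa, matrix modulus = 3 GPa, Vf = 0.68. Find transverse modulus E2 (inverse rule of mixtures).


1/E2 = Vf/Ef + (1-Vf)/Em = 0.68/177 + 0.32/3
E2 = 9.05 GPa

9.05 GPa


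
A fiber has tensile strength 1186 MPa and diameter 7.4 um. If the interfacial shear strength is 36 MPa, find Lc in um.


Lc = sigma_f * d / (2 * tau_i) = 1186 * 7.4 / (2 * 36) = 121.9 um

121.9 um


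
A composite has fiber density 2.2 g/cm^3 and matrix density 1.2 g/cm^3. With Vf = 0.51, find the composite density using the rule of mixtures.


rho_c = rho_f*Vf + rho_m*(1-Vf) = 2.2*0.51 + 1.2*0.49 = 1.71 g/cm^3

1.71 g/cm^3


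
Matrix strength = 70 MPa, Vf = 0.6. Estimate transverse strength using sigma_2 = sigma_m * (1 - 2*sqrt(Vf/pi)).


factor = 1 - 2*sqrt(0.6/pi) = 0.126
sigma_2 = 70 * 0.126 = 8.82 MPa

8.82 MPa


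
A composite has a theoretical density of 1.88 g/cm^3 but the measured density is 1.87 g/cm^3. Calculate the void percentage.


Void% = (rho_theo - rho_actual)/rho_theo * 100 = (1.88 - 1.87)/1.88 * 100 = 0.53%

0.53%


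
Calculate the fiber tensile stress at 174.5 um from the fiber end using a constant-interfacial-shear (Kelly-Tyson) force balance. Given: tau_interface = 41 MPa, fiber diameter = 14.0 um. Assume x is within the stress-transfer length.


Force balance: sigma_f * (pi*d^2/4) = tau * (pi*d) * x  ->  sigma_f = 4 * tau * x / d
sigma_f = 4 * 41 * 174.5 / 14.0 = 2044.1 MPa

2044.1 MPa


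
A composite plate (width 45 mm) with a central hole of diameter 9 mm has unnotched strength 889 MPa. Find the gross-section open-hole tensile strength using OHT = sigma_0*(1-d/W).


OHT = sigma_0*(1-d/W) = 889*(1-9/45) = 711.2 MPa

711.2 MPa


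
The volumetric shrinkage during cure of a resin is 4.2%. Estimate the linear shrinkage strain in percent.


Linear shrinkage ≈ vol_shrink/3 = 4.2/3 = 1.4%

1.4%


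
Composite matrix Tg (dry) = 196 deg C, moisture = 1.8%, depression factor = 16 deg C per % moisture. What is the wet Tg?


Tg_wet = Tg_dry - k*moisture = 196 - 16*1.8 = 167.2 deg C

167.2 deg C


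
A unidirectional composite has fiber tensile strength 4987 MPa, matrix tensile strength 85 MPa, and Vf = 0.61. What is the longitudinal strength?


sigma_1 = sigma_f*Vf + sigma_m*(1-Vf) = 4987*0.61 + 85*0.39 = 3075.2 MPa

3075.2 MPa


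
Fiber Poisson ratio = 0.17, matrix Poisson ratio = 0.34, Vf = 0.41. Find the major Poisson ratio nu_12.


nu_12 = nu_f*Vf + nu_m*(1-Vf) = 0.17*0.41 + 0.34*0.59 = 0.2703

0.2703


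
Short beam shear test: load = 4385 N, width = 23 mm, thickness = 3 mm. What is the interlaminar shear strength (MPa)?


ILSS = 3F/(4bh) = 3*4385/(4*23*3) = 47.66 MPa

47.66 MPa


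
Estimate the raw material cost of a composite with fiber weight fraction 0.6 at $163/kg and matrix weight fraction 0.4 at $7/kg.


Cost = cost_f*Wf + cost_m*Wm = 163*0.6 + 7*0.4 = $100.6/kg

$100.6/kg


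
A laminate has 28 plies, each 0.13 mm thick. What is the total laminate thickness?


h = n * t_ply = 28 * 0.13 = 3.64 mm

3.64 mm


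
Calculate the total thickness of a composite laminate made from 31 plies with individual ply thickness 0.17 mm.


h = n * t_ply = 31 * 0.17 = 5.27 mm

5.27 mm


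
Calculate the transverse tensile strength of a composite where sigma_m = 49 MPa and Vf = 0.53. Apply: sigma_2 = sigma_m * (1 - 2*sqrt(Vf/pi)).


factor = 1 - 2*sqrt(0.53/pi) = 0.1785
sigma_2 = 49 * 0.1785 = 8.75 MPa

8.75 MPa


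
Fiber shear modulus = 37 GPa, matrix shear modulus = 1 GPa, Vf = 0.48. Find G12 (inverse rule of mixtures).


1/G12 = Vf/Gf + (1-Vf)/Gm = 0.48/37 + 0.52/1
G12 = 1.88 GPa

1.88 GPa


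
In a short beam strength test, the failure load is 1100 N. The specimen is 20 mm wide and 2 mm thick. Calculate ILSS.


ILSS = 3F/(4bh) = 3*1100/(4*20*2) = 20.63 MPa

20.63 MPa


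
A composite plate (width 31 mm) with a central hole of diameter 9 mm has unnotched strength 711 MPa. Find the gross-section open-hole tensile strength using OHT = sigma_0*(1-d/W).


OHT = sigma_0*(1-d/W) = 711*(1-9/31) = 504.6 MPa

504.6 MPa


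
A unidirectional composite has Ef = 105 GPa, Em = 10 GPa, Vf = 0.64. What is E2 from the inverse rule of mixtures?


1/E2 = Vf/Ef + (1-Vf)/Em = 0.64/105 + 0.36/10
E2 = 23.76 GPa

23.76 GPa


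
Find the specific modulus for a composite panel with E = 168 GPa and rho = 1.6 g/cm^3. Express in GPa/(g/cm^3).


Specific stiffness = E/rho = 168/1.6 = 105.0 GPa/(g/cm^3)

105.0 GPa/(g/cm^3)


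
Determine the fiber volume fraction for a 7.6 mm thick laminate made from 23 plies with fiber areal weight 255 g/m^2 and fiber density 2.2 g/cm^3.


Vf = n * FAW / (rho_f * h * 1000) = 23 * 255 / (2.2 * 7.6 * 1000) = 0.3508

0.3508


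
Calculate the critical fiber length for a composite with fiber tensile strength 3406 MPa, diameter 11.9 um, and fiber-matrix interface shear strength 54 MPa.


Lc = sigma_f * d / (2 * tau_i) = 3406 * 11.9 / (2 * 54) = 375.3 um

375.3 um


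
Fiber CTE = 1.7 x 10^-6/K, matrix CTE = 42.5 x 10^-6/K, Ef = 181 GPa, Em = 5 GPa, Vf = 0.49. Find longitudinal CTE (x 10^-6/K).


E1 = Ef*Vf + Em*(1-Vf) = 91.24
alpha_1 = (alpha_f*Ef*Vf + alpha_m*Em*(1-Vf))/E1 = 2.84 x 10^-6/K

2.84 x 10^-6/K


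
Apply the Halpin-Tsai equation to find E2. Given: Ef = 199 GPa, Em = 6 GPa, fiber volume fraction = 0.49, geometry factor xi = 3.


eta = (Ef/Em - 1)/(Ef/Em + xi) = (33.1667 - 1)/(33.1667 + 3) = 0.8894
E2 = Em*(1+xi*eta*Vf)/(1-eta*Vf) = 24.54 GPa

24.54 GPa


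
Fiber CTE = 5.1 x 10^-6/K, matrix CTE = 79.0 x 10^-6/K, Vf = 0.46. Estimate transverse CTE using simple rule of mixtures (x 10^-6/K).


alpha_2 = alpha_f*Vf + alpha_m*(1-Vf) = 5.1*0.46 + 79.0*0.54 = 45.0 x 10^-6/K

45.0 x 10^-6/K


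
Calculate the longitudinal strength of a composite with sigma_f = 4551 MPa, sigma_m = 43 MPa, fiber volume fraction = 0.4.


sigma_1 = sigma_f*Vf + sigma_m*(1-Vf) = 4551*0.4 + 43*0.6 = 1846.2 MPa

1846.2 MPa


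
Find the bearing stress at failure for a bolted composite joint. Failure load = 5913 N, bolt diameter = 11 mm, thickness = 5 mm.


sigma_br = F/(d*h) = 5913/(11*5) = 107.5 MPa

107.5 MPa


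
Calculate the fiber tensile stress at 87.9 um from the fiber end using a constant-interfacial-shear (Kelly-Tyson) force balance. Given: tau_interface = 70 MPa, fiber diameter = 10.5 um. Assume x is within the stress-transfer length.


Force balance: sigma_f * (pi*d^2/4) = tau * (pi*d) * x  ->  sigma_f = 4 * tau * x / d
sigma_f = 4 * 70 * 87.9 / 10.5 = 2344.0 MPa

2344.0 MPa


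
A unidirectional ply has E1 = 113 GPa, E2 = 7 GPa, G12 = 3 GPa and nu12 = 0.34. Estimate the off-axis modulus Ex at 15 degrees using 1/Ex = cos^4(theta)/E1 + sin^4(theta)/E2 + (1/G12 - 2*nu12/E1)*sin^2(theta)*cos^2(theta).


cos^4(15) = 0.870513, sin^4(15) = 0.004487, sin^2(15)*cos^2(15) = 0.0625
1/G12 - 2*nu12/E1 = 1/3 - 2*0.34/113 = 0.327316 GPa^-1
1/Ex = 0.870513/113 + 0.004487/7 + 0.327316*0.0625 = 0.0288019 GPa^-1
Ex = 34.72 GPa

34.72 GPa


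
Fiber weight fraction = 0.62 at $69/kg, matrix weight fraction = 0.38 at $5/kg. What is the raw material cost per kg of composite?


Cost = cost_f*Wf + cost_m*Wm = 69*0.62 + 5*0.38 = $44.68/kg

$44.68/kg


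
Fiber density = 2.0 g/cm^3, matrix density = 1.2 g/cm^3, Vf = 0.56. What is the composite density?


rho_c = rho_f*Vf + rho_m*(1-Vf) = 2.0*0.56 + 1.2*0.44 = 1.648 g/cm^3

1.648 g/cm^3


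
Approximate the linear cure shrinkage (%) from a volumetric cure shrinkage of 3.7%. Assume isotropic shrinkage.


Linear shrinkage ≈ vol_shrink/3 = 3.7/3 = 1.233%

1.233%


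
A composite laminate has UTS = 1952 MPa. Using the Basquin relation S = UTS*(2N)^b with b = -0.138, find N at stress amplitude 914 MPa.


N = 0.5 * (S/UTS)^(1/b) = 0.5 * (914/1952)^(1/-0.138) = 122.1504 cycles

122.1504 cycles


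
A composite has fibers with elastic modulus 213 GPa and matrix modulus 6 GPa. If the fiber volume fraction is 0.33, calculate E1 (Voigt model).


E1 = Ef*Vf + Em*(1-Vf) = 213*0.33 + 6*0.67 = 74.31 GPa

74.31 GPa


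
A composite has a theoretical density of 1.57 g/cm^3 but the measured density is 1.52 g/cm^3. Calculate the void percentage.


Void% = (rho_theo - rho_actual)/rho_theo * 100 = (1.57 - 1.52)/1.57 * 100 = 3.18%

3.18%


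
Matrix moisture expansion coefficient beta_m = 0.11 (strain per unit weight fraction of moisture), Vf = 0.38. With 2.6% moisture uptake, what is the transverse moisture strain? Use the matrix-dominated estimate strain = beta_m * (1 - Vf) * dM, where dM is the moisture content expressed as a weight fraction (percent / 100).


dM = 2.6/100 = 0.026
strain = beta_m * (1-Vf) * dM = 0.11 * 0.62 * 0.026 = 0.0017732

0.0017732


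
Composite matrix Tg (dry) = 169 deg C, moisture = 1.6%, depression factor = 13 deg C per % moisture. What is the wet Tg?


Tg_wet = Tg_dry - k*moisture = 169 - 13*1.6 = 148.2 deg C

148.2 deg C


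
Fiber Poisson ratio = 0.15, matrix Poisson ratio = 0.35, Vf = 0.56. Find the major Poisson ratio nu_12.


nu_12 = nu_f*Vf + nu_m*(1-Vf) = 0.15*0.56 + 0.35*0.44 = 0.238

0.238


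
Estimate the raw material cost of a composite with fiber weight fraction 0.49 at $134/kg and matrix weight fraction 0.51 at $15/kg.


Cost = cost_f*Wf + cost_m*Wm = 134*0.49 + 15*0.51 = $73.31/kg

$73.31/kg


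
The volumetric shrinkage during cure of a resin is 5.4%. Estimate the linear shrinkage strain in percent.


Linear shrinkage ≈ vol_shrink/3 = 5.4/3 = 1.8%

1.8%


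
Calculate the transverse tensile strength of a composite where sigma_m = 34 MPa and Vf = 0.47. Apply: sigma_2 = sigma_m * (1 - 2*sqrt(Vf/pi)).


factor = 1 - 2*sqrt(0.47/pi) = 0.2264
sigma_2 = 34 * 0.2264 = 7.7 MPa

7.7 MPa


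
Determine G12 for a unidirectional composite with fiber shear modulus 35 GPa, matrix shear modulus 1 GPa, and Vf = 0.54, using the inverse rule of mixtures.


1/G12 = Vf/Gf + (1-Vf)/Gm = 0.54/35 + 0.46/1
G12 = 2.1 GPa

2.1 GPa


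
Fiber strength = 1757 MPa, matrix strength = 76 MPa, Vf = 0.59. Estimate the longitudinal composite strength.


sigma_1 = sigma_f*Vf + sigma_m*(1-Vf) = 1757*0.59 + 76*0.41 = 1067.8 MPa

1067.8 MPa


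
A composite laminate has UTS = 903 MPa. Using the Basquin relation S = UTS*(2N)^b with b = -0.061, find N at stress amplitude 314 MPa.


N = 0.5 * (S/UTS)^(1/b) = 0.5 * (314/903)^(1/-0.061) = 1.6580e+07 cycles

1.6580e+07 cycles


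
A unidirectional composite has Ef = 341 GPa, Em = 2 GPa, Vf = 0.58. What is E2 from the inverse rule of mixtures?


1/E2 = Vf/Ef + (1-Vf)/Em = 0.58/341 + 0.42/2
E2 = 4.72 GPa

4.72 GPa


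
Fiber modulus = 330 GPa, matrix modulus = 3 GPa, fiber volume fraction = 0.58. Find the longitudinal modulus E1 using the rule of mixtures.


E1 = Ef*Vf + Em*(1-Vf) = 330*0.58 + 3*0.42 = 192.66 GPa

192.66 GPa


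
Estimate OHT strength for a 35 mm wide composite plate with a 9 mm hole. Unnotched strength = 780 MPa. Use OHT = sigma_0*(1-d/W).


OHT = sigma_0*(1-d/W) = 780*(1-9/35) = 579.4 MPa

579.4 MPa


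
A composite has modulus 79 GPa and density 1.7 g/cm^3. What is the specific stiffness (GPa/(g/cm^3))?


Specific stiffness = E/rho = 79/1.7 = 46.5 GPa/(g/cm^3)

46.5 GPa/(g/cm^3)


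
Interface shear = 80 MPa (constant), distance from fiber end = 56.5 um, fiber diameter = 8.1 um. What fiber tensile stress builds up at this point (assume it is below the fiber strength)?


Force balance: sigma_f * (pi*d^2/4) = tau * (pi*d) * x  ->  sigma_f = 4 * tau * x / d
sigma_f = 4 * 80 * 56.5 / 8.1 = 2232.1 MPa

2232.1 MPa


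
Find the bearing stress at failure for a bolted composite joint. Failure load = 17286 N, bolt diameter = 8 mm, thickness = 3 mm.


sigma_br = F/(d*h) = 17286/(8*3) = 720.3 MPa

720.3 MPa


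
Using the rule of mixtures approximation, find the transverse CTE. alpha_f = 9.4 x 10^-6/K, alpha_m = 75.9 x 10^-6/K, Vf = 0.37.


alpha_2 = alpha_f*Vf + alpha_m*(1-Vf) = 9.4*0.37 + 75.9*0.63 = 51.3 x 10^-6/K

51.3 x 10^-6/K


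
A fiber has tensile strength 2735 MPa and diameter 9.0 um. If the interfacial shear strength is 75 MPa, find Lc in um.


Lc = sigma_f * d / (2 * tau_i) = 2735 * 9.0 / (2 * 75) = 164.1 um

164.1 um


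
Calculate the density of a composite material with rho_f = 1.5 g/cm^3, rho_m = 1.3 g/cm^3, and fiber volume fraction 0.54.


rho_c = rho_f*Vf + rho_m*(1-Vf) = 1.5*0.54 + 1.3*0.46 = 1.408 g/cm^3

1.408 g/cm^3


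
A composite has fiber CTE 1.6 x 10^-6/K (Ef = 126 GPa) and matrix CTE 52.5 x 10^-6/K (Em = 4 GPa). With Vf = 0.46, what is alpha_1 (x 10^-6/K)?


E1 = Ef*Vf + Em*(1-Vf) = 60.12
alpha_1 = (alpha_f*Ef*Vf + alpha_m*Em*(1-Vf))/E1 = 3.43 x 10^-6/K

3.43 x 10^-6/K


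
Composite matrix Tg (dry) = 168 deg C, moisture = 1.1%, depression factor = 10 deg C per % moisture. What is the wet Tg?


Tg_wet = Tg_dry - k*moisture = 168 - 10*1.1 = 157.0 deg C

157.0 deg C


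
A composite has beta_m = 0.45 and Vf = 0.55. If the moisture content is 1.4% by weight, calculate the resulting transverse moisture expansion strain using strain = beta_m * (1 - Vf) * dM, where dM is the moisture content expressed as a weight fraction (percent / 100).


dM = 1.4/100 = 0.014
strain = beta_m * (1-Vf) * dM = 0.45 * 0.45 * 0.014 = 0.002835

0.002835


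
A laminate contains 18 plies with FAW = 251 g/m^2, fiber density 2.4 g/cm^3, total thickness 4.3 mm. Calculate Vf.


Vf = n * FAW / (rho_f * h * 1000) = 18 * 251 / (2.4 * 4.3 * 1000) = 0.4378

0.4378


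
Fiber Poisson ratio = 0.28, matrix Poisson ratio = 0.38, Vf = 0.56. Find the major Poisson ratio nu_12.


nu_12 = nu_f*Vf + nu_m*(1-Vf) = 0.28*0.56 + 0.38*0.44 = 0.324

0.324


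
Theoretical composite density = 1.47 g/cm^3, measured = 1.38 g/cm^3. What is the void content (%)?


Void% = (rho_theo - rho_actual)/rho_theo * 100 = (1.47 - 1.38)/1.47 * 100 = 6.12%

6.12%


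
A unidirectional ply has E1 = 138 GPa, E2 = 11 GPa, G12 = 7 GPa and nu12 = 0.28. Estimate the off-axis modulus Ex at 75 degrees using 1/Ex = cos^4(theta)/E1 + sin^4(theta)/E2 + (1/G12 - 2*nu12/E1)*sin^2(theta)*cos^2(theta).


cos^4(75) = 0.004487, sin^4(75) = 0.870513, sin^2(75)*cos^2(75) = 0.0625
1/G12 - 2*nu12/E1 = 1/7 - 2*0.28/138 = 0.138799 GPa^-1
1/Ex = 0.004487/138 + 0.870513/11 + 0.138799*0.0625 = 0.087845 GPa^-1
Ex = 11.38 GPa

11.38 GPa


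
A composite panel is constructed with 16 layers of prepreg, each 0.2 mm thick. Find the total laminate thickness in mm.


h = n * t_ply = 16 * 0.2 = 3.2 mm

3.2 mm


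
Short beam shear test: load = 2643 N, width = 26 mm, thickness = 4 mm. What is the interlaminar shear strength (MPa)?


ILSS = 3F/(4bh) = 3*2643/(4*26*4) = 19.06 MPa

19.06 MPa


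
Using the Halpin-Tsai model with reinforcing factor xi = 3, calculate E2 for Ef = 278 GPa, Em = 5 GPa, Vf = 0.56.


eta = (Ef/Em - 1)/(Ef/Em + xi) = (55.6 - 1)/(55.6 + 3) = 0.9317
E2 = Em*(1+xi*eta*Vf)/(1-eta*Vf) = 26.82 GPa

26.82 GPa


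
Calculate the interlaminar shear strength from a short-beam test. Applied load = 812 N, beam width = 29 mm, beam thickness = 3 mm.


ILSS = 3F/(4bh) = 3*812/(4*29*3) = 7.0 MPa

7.0 MPa


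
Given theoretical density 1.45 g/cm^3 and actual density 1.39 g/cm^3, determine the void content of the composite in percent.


Void% = (rho_theo - rho_actual)/rho_theo * 100 = (1.45 - 1.39)/1.45 * 100 = 4.14%

4.14%


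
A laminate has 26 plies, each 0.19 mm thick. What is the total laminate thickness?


h = n * t_ply = 26 * 0.19 = 4.94 mm

4.94 mm


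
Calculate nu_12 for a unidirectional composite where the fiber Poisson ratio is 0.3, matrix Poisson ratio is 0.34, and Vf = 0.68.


nu_12 = nu_f*Vf + nu_m*(1-Vf) = 0.3*0.68 + 0.34*0.32 = 0.3128

0.3128


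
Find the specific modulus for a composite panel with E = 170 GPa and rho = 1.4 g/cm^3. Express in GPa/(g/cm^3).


Specific stiffness = E/rho = 170/1.4 = 121.4 GPa/(g/cm^3)

121.4 GPa/(g/cm^3)


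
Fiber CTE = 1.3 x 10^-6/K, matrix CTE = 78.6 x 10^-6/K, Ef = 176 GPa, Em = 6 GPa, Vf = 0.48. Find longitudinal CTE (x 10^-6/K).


E1 = Ef*Vf + Em*(1-Vf) = 87.6
alpha_1 = (alpha_f*Ef*Vf + alpha_m*Em*(1-Vf))/E1 = 4.05 x 10^-6/K

4.05 x 10^-6/K


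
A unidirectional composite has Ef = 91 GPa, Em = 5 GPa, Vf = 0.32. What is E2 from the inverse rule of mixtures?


1/E2 = Vf/Ef + (1-Vf)/Em = 0.32/91 + 0.68/5
E2 = 7.17 GPa

7.17 GPa


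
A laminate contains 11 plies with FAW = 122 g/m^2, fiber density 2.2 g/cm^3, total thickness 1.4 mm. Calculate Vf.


Vf = n * FAW / (rho_f * h * 1000) = 11 * 122 / (2.2 * 1.4 * 1000) = 0.4357

0.4357


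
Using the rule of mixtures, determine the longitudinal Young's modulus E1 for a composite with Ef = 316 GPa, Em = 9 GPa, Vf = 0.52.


E1 = Ef*Vf + Em*(1-Vf) = 316*0.52 + 9*0.48 = 168.64 GPa

168.64 GPa


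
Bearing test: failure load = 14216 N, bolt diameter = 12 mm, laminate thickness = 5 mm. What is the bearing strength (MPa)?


sigma_br = F/(d*h) = 14216/(12*5) = 236.9 MPa

236.9 MPa


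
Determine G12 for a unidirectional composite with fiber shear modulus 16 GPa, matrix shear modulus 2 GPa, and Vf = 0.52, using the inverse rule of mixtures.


1/G12 = Vf/Gf + (1-Vf)/Gm = 0.52/16 + 0.48/2
G12 = 3.67 GPa

3.67 GPa


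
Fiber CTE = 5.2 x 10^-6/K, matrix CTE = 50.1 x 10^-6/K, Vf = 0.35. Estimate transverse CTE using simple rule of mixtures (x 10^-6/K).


alpha_2 = alpha_f*Vf + alpha_m*(1-Vf) = 5.2*0.35 + 50.1*0.65 = 34.4 x 10^-6/K

34.4 x 10^-6/K


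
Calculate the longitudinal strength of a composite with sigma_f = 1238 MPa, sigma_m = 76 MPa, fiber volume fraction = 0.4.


sigma_1 = sigma_f*Vf + sigma_m*(1-Vf) = 1238*0.4 + 76*0.6 = 540.8 MPa

540.8 MPa


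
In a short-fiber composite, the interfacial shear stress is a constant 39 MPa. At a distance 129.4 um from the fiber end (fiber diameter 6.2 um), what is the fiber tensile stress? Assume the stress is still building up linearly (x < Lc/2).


Force balance: sigma_f * (pi*d^2/4) = tau * (pi*d) * x  ->  sigma_f = 4 * tau * x / d
sigma_f = 4 * 39 * 129.4 / 6.2 = 3255.9 MPa

3255.9 MPa


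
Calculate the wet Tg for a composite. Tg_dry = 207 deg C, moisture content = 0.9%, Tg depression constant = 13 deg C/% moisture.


Tg_wet = Tg_dry - k*moisture = 207 - 13*0.9 = 195.3 deg C

195.3 deg C


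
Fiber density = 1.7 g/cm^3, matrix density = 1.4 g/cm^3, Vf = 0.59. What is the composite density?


rho_c = rho_f*Vf + rho_m*(1-Vf) = 1.7*0.59 + 1.4*0.41 = 1.577 g/cm^3

1.577 g/cm^3


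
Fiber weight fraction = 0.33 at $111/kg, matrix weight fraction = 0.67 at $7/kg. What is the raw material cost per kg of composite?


Cost = cost_f*Wf + cost_m*Wm = 111*0.33 + 7*0.67 = $41.32/kg

$41.32/kg


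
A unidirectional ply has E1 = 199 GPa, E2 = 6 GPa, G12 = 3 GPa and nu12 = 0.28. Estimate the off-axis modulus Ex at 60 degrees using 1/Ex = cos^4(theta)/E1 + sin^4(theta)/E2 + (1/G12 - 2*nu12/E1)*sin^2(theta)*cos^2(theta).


cos^4(60) = 0.0625, sin^4(60) = 0.5625, sin^2(60)*cos^2(60) = 0.1875
1/G12 - 2*nu12/E1 = 1/3 - 2*0.28/199 = 0.330519 GPa^-1
1/Ex = 0.0625/199 + 0.5625/6 + 0.330519*0.1875 = 0.1560364 GPa^-1
Ex = 6.41 GPa

6.41 GPa


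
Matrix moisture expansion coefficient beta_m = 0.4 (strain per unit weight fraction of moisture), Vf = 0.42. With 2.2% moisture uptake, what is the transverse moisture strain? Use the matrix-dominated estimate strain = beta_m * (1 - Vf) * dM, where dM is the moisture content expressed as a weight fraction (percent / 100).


dM = 2.2/100 = 0.022
strain = beta_m * (1-Vf) * dM = 0.4 * 0.58 * 0.022 = 0.005104

0.005104


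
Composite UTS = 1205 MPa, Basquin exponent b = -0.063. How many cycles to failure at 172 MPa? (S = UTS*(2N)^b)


N = 0.5 * (S/UTS)^(1/b) = 0.5 * (172/1205)^(1/-0.063) = 1.3151e+13 cycles

1.3151e+13 cycles


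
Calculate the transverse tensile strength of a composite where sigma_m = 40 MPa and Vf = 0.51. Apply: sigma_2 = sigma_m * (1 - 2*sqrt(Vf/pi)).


factor = 1 - 2*sqrt(0.51/pi) = 0.1942
sigma_2 = 40 * 0.1942 = 7.77 MPa

7.77 MPa


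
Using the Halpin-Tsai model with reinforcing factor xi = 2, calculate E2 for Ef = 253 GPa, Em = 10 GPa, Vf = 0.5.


eta = (Ef/Em - 1)/(Ef/Em + xi) = (25.3 - 1)/(25.3 + 2) = 0.8901
E2 = Em*(1+xi*eta*Vf)/(1-eta*Vf) = 34.06 GPa

34.06 GPa


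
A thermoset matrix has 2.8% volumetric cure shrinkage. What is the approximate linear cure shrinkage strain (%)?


Linear shrinkage ≈ vol_shrink/3 = 2.8/3 = 0.933%

0.933%


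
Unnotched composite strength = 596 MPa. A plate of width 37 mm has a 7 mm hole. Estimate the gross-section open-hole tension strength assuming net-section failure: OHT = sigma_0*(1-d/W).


OHT = sigma_0*(1-d/W) = 596*(1-7/37) = 483.2 MPa

483.2 MPa


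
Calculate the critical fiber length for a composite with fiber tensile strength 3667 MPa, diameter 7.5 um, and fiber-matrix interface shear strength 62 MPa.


Lc = sigma_f * d / (2 * tau_i) = 3667 * 7.5 / (2 * 62) = 221.8 um

221.8 um


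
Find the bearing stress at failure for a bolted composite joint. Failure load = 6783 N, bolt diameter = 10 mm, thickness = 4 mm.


sigma_br = F/(d*h) = 6783/(10*4) = 169.6 MPa

169.6 MPa


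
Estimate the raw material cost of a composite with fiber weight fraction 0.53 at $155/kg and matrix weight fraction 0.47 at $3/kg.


Cost = cost_f*Wf + cost_m*Wm = 155*0.53 + 3*0.47 = $83.56/kg

$83.56/kg


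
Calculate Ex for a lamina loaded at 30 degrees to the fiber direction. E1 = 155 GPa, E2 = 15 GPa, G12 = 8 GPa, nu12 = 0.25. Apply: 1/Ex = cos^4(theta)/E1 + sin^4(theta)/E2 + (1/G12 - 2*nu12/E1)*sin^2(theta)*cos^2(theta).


cos^4(30) = 0.5625, sin^4(30) = 0.0625, sin^2(30)*cos^2(30) = 0.1875
1/G12 - 2*nu12/E1 = 1/8 - 2*0.25/155 = 0.121774 GPa^-1
1/Ex = 0.5625/155 + 0.0625/15 + 0.121774*0.1875 = 0.0306284 GPa^-1
Ex = 32.65 GPa

32.65 GPa


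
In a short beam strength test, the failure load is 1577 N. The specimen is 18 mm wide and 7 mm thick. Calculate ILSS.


ILSS = 3F/(4bh) = 3*1577/(4*18*7) = 9.39 MPa

9.39 MPa


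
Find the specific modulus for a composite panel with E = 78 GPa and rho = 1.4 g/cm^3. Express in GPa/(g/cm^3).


Specific stiffness = E/rho = 78/1.4 = 55.7 GPa/(g/cm^3)

55.7 GPa/(g/cm^3)


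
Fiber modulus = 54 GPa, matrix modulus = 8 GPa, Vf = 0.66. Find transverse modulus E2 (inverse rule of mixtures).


1/E2 = Vf/Ef + (1-Vf)/Em = 0.66/54 + 0.34/8
E2 = 18.27 GPa

18.27 GPa


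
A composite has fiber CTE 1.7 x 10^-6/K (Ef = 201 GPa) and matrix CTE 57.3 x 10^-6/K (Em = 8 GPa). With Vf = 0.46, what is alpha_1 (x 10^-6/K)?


E1 = Ef*Vf + Em*(1-Vf) = 96.78
alpha_1 = (alpha_f*Ef*Vf + alpha_m*Em*(1-Vf))/E1 = 4.18 x 10^-6/K

4.18 x 10^-6/K


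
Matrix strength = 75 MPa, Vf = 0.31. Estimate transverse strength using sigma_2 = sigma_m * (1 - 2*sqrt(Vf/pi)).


factor = 1 - 2*sqrt(0.31/pi) = 0.3717
sigma_2 = 75 * 0.3717 = 27.88 MPa

27.88 MPa


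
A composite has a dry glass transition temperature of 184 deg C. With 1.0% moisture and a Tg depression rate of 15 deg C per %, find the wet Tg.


Tg_wet = Tg_dry - k*moisture = 184 - 15*1.0 = 169.0 deg C

169.0 deg C


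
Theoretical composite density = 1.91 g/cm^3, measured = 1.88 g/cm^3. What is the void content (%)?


Void% = (rho_theo - rho_actual)/rho_theo * 100 = (1.91 - 1.88)/1.91 * 100 = 1.57%

1.57%


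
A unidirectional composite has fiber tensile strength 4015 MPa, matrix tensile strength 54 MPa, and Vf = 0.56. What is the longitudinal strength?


sigma_1 = sigma_f*Vf + sigma_m*(1-Vf) = 4015*0.56 + 54*0.44 = 2272.2 MPa

2272.2 MPa


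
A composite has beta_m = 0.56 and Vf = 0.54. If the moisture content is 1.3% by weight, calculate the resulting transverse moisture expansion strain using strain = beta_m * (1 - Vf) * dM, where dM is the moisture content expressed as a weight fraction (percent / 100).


dM = 1.3/100 = 0.013
strain = beta_m * (1-Vf) * dM = 0.56 * 0.46 * 0.013 = 0.0033488

0.0033488


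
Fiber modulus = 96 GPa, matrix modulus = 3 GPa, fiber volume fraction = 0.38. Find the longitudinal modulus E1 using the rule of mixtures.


E1 = Ef*Vf + Em*(1-Vf) = 96*0.38 + 3*0.62 = 38.34 GPa

38.34 GPa


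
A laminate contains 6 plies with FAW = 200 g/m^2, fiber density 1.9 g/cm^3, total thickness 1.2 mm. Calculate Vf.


Vf = n * FAW / (rho_f * h * 1000) = 6 * 200 / (1.9 * 1.2 * 1000) = 0.5263

0.5263


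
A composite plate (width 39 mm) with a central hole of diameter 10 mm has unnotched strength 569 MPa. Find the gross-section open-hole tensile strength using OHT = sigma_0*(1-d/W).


OHT = sigma_0*(1-d/W) = 569*(1-10/39) = 423.1 MPa

423.1 MPa


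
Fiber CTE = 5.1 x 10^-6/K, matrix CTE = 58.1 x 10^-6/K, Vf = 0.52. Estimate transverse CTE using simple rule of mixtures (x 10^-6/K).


alpha_2 = alpha_f*Vf + alpha_m*(1-Vf) = 5.1*0.52 + 58.1*0.48 = 30.5 x 10^-6/K

30.5 x 10^-6/K


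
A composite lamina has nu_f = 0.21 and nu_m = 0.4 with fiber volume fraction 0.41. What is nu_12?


nu_12 = nu_f*Vf + nu_m*(1-Vf) = 0.21*0.41 + 0.4*0.59 = 0.3221

0.3221


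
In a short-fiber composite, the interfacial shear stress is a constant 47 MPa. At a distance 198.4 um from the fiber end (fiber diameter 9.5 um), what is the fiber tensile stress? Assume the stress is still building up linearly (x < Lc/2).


Force balance: sigma_f * (pi*d^2/4) = tau * (pi*d) * x  ->  sigma_f = 4 * tau * x / d
sigma_f = 4 * 47 * 198.4 / 9.5 = 3926.2 MPa

3926.2 MPa


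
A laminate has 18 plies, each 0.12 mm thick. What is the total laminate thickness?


h = n * t_ply = 18 * 0.12 = 2.16 mm

2.16 mm


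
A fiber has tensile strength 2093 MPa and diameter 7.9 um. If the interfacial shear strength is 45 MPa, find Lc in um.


Lc = sigma_f * d / (2 * tau_i) = 2093 * 7.9 / (2 * 45) = 183.7 um

183.7 um


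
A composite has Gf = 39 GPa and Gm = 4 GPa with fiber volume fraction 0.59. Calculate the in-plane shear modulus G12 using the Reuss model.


1/G12 = Vf/Gf + (1-Vf)/Gm = 0.59/39 + 0.41/4
G12 = 8.5 GPa

8.5 GPa


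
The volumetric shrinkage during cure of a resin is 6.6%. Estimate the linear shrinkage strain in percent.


Linear shrinkage ≈ vol_shrink/3 = 6.6/3 = 2.2%

2.2%


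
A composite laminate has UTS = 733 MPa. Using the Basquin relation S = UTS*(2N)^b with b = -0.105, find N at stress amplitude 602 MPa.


N = 0.5 * (S/UTS)^(1/b) = 0.5 * (602/733)^(1/-0.105) = 3.2608 cycles

3.2608 cycles


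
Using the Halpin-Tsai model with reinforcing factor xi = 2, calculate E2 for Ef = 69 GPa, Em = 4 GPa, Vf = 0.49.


eta = (Ef/Em - 1)/(Ef/Em + xi) = (17.25 - 1)/(17.25 + 2) = 0.8442
E2 = Em*(1+xi*eta*Vf)/(1-eta*Vf) = 12.47 GPa

12.47 GPa


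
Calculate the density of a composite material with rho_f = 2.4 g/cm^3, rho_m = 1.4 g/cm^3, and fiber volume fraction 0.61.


rho_c = rho_f*Vf + rho_m*(1-Vf) = 2.4*0.61 + 1.4*0.39 = 2.01 g/cm^3

2.01 g/cm^3


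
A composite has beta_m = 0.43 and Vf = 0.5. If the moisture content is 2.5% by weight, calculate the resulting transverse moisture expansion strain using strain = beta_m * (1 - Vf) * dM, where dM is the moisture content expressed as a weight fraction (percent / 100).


dM = 2.5/100 = 0.025
strain = beta_m * (1-Vf) * dM = 0.43 * 0.5 * 0.025 = 0.005375

0.005375


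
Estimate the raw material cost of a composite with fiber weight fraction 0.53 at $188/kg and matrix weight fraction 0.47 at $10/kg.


Cost = cost_f*Wf + cost_m*Wm = 188*0.53 + 10*0.47 = $104.34/kg

$104.34/kg


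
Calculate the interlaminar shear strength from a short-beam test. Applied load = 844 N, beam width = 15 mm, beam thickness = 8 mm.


ILSS = 3F/(4bh) = 3*844/(4*15*8) = 5.28 MPa

5.28 MPa


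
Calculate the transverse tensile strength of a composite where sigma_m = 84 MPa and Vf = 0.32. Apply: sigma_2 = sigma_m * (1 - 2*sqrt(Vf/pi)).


factor = 1 - 2*sqrt(0.32/pi) = 0.3617
sigma_2 = 84 * 0.3617 = 30.38 MPa

30.38 MPa


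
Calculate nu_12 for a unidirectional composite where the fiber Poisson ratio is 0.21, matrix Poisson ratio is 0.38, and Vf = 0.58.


nu_12 = nu_f*Vf + nu_m*(1-Vf) = 0.21*0.58 + 0.38*0.42 = 0.2814

0.2814


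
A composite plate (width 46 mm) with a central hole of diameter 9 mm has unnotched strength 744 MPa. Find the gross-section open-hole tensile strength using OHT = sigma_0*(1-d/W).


OHT = sigma_0*(1-d/W) = 744*(1-9/46) = 598.4 MPa

598.4 MPa


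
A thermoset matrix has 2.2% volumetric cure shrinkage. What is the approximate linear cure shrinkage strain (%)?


Linear shrinkage ≈ vol_shrink/3 = 2.2/3 = 0.733%

0.733%


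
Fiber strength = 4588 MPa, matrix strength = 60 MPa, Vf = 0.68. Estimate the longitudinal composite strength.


sigma_1 = sigma_f*Vf + sigma_m*(1-Vf) = 4588*0.68 + 60*0.32 = 3139.0 MPa

3139.0 MPa


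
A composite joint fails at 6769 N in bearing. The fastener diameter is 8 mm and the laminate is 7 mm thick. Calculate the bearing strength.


sigma_br = F/(d*h) = 6769/(8*7) = 120.9 MPa

120.9 MPa


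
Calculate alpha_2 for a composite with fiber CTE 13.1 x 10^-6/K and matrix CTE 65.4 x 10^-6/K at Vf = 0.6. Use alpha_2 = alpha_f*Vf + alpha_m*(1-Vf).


alpha_2 = alpha_f*Vf + alpha_m*(1-Vf) = 13.1*0.6 + 65.4*0.4 = 34.0 x 10^-6/K

34.0 x 10^-6/K


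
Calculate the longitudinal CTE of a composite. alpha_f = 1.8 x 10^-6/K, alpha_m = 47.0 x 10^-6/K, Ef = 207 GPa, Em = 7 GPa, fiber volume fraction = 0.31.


E1 = Ef*Vf + Em*(1-Vf) = 69.0
alpha_1 = (alpha_f*Ef*Vf + alpha_m*Em*(1-Vf))/E1 = 4.96 x 10^-6/K

4.96 x 10^-6/K


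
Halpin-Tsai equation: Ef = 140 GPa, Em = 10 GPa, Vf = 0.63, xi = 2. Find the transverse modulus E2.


eta = (Ef/Em - 1)/(Ef/Em + xi) = (14.0 - 1)/(14.0 + 2) = 0.8125
E2 = Em*(1+xi*eta*Vf)/(1-eta*Vf) = 41.46 GPa

41.46 GPa


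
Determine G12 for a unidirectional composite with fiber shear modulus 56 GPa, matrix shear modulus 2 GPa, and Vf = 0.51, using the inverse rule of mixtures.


1/G12 = Vf/Gf + (1-Vf)/Gm = 0.51/56 + 0.49/2
G12 = 3.94 GPa

3.94 GPa


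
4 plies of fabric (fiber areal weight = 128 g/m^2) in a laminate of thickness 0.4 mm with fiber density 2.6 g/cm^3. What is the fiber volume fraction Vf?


Vf = n * FAW / (rho_f * h * 1000) = 4 * 128 / (2.6 * 0.4 * 1000) = 0.4923

0.4923


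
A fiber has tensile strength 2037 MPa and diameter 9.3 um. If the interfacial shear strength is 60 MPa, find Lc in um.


Lc = sigma_f * d / (2 * tau_i) = 2037 * 9.3 / (2 * 60) = 157.9 um

157.9 um


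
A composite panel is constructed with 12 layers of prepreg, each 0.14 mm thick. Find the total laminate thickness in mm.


h = n * t_ply = 12 * 0.14 = 1.68 mm

1.68 mm


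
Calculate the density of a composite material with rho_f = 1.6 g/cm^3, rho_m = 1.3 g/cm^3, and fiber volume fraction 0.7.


rho_c = rho_f*Vf + rho_m*(1-Vf) = 1.6*0.7 + 1.3*0.3 = 1.51 g/cm^3

1.51 g/cm^3
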